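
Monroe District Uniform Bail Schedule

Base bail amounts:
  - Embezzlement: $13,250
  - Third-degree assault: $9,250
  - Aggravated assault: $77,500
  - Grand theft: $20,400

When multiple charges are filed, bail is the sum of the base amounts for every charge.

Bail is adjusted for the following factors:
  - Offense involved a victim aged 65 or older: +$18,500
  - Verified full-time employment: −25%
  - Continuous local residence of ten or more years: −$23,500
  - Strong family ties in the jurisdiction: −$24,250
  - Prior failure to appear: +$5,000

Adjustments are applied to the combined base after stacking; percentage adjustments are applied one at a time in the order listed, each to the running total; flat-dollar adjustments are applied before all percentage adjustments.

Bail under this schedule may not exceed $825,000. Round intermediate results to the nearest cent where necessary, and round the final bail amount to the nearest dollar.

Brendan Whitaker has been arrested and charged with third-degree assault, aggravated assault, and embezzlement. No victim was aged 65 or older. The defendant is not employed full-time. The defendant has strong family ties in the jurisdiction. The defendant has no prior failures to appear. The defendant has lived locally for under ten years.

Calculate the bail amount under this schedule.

Base amounts from the schedule: third-degree assault $9,250; aggravated assault $77,500; embezzlement $13,250.
Stacking rule: sum of all bases. $9,250 + $77,500 + $13,250 = $100,000.
Strong family ties in the jurisdiction (−$24,250 flat): $100,000 − $24,250 = $75,750.
$75,750 is within the $825,000 maximum.

$75,750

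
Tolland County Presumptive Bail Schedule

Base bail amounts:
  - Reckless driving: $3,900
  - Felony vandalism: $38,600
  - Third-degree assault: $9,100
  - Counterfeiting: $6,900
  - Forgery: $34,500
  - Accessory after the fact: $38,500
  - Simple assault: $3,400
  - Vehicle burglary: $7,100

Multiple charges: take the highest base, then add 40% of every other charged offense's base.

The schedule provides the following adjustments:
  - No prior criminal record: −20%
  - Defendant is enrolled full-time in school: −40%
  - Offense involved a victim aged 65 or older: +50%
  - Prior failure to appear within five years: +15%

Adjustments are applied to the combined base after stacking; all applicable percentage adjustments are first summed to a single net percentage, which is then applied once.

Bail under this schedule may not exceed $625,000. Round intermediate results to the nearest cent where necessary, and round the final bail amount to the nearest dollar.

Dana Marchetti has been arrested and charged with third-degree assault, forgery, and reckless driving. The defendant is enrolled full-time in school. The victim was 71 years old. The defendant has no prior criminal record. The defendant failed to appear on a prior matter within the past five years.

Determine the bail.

Base amounts from the schedule: third-degree assault $9,100; forgery $34,500; reckless driving $3,900.
Stacking rule: highest base plus 40% of each additional charge. Highest is forgery at $34,500. Additional: $9,100 × 40% = $3,640; $3,900 × 40% = $1,560. Combined base = $34,500 + $5,200 = $39,700.
Net percentage adjustment: −20% −40% +50% +15% = +5%. $39,700 × 1.05 = $41,685.
$41,685 is within the $625,000 maximum.

$41,685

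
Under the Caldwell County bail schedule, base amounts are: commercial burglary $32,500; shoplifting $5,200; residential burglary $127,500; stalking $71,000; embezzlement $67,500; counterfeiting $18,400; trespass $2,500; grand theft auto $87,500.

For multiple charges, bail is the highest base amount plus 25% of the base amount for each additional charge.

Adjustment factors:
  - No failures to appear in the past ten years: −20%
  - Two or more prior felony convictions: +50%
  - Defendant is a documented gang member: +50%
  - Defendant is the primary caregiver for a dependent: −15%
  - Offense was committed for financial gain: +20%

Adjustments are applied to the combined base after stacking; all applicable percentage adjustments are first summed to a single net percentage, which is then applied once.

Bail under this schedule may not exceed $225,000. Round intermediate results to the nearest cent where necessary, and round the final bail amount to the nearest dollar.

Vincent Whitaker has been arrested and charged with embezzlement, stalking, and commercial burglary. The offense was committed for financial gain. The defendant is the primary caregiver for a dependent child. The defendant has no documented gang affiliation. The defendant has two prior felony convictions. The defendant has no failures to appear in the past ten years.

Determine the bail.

$129,600

Base amounts from the schedule: embezzlement $67,500; stalking $71,000; commercial burglary $32,500.
Stacking rule: highest base plus 25% of each additional charge. Highest is stalking at $71,000. Additional: $67,500 × 25% = $16,875; $32,500 × 25% = $8,125. Combined base = $71,000 + $25,000 = $96,000.
Net percentage adjustment: −20% +50% −15% +20% = +35%. $96,000 × 1.35 = $129,600.
$129,600 is within the $225,000 maximum.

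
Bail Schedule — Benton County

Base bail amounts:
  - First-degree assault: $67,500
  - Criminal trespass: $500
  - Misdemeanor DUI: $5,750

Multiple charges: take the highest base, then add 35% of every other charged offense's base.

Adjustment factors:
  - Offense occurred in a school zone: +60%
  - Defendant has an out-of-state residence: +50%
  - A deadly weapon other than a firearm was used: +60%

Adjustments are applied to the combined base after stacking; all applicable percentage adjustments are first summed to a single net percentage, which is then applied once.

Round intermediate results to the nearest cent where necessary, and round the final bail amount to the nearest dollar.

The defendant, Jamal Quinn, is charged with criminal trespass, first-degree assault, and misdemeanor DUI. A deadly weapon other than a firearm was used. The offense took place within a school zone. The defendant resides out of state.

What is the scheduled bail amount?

Base amounts from the schedule: criminal trespass $500; first-degree assault $67,500; misdemeanor DUI $5,750.
Stacking rule: highest base plus 35% of each additional charge. Highest is first-degree assault at $67,500. Additional: $500 × 35% = $175; $5,750 × 35% = $2,012.50. Combined base = $67,500 + $2,187.50 = $69,687.50.
Net percentage adjustment: +60% +50% +60% = +170%. $69,687.50 × 2.7 = $188,156.25.
Rounded to the nearest dollar: $188,156.

$188,156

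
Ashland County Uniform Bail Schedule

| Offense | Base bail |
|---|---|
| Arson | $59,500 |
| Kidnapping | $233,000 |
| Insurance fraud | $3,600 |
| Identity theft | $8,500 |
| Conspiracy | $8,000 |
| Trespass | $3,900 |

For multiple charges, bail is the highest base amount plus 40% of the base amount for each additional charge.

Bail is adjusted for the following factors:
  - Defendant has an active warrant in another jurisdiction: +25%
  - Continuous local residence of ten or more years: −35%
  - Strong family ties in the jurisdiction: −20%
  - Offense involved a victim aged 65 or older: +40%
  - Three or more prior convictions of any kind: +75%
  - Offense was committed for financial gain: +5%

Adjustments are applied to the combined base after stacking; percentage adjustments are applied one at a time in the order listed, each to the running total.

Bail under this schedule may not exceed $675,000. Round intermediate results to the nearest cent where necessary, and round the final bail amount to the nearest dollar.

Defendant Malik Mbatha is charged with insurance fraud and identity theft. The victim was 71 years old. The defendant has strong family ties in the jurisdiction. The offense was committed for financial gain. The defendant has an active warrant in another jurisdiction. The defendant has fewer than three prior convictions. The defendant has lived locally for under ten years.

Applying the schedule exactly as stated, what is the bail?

Base amounts from the schedule: insurance fraud $3,600; identity theft $8,500.
Stacking rule: highest base plus 40% of each additional charge. Highest is identity theft at $8,500. Additional: $3,600 × 40% = $1,440. Combined base = $8,500 + $1,440 = $9,940.
Defendant has an active warrant in another jurisdiction (+25%): $9,940 × 1.25 = $12,425.
Strong family ties in the jurisdiction (−20%): $12,425 × 0.8 = $9,940.
Offense involved a victim aged 65 or older (+40%): $9,940 × 1.4 = $13,916.
Offense was committed for financial gain (+5%): $13,916 × 1.05 = $14,611.80.
$14,611.80 is within the $675,000 maximum.
Rounded to the nearest dollar: $14,612.

$14,612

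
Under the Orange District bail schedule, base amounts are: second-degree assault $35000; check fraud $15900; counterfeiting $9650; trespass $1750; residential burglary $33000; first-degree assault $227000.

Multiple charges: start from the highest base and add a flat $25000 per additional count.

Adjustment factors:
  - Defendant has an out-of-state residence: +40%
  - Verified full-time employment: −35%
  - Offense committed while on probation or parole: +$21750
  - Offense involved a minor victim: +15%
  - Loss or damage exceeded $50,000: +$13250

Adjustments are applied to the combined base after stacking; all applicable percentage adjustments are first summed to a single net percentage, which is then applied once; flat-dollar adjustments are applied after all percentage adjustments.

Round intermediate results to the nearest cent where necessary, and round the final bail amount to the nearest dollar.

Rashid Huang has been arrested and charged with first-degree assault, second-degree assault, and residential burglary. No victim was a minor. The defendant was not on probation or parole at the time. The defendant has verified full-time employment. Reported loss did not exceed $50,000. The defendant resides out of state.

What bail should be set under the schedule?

$290850

Base amounts from the schedule: first-degree assault $227000; second-degree assault $35000; residential burglary $33000.
Stacking rule: highest base plus $25000 per additional charge. Highest is first-degree assault at $227000; 2 additional charges → +$50000. Combined base = $277000.
Net percentage adjustment: +40% −35% = +5%. $277000 × 1.05 = $290850.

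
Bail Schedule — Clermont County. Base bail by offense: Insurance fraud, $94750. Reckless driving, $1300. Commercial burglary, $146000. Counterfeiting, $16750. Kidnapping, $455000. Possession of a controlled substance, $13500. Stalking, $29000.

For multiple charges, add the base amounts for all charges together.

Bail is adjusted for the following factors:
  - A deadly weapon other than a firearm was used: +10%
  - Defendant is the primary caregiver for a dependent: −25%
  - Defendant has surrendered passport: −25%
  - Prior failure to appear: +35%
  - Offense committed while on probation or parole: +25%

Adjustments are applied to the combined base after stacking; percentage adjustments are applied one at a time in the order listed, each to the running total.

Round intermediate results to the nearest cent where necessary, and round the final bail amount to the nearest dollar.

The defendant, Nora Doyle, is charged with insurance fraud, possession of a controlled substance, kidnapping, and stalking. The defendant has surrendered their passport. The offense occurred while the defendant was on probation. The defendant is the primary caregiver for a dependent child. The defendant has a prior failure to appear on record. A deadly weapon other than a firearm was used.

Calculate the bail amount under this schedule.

Base amounts from the schedule: insurance fraud $94750; possession of a controlled substance $13500; kidnapping $455000; stalking $29000.
Stacking rule: sum of all bases. $94750 + $13500 + $455000 + $29000 = $592250.
A deadly weapon other than a firearm was used (+10%): $592250 × 1.1 = $651475.
Defendant is the primary caregiver for a dependent (−25%): $651475 × 0.75 = $488606.25.
Defendant has surrendered passport (−25%): $488606.25 × 0.75 = $366454.69.
Prior failure to appear (+35%): $366454.69 × 1.35 = $494713.83.
Offense committed while on probation or parole (+25%): $494713.83 × 1.25 = $618392.29.
Rounded to the nearest dollar: $618392.

$618392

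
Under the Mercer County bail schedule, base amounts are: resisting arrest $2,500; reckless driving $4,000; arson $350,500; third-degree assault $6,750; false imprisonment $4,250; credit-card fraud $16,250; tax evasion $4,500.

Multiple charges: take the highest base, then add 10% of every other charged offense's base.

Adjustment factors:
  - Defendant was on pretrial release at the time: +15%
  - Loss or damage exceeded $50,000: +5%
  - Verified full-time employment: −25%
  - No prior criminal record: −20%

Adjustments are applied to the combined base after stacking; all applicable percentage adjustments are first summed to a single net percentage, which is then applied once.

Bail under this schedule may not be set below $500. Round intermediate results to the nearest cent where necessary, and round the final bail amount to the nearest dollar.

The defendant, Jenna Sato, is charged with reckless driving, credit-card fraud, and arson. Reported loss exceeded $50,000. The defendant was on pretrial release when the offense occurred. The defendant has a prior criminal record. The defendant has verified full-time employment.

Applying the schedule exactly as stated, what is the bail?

Base amounts from the schedule: reckless driving $4,000; credit-card fraud $16,250; arson $350,500.
Stacking rule: highest base plus 10% of each additional charge. Highest is arson at $350,500. Additional: $4,000 × 10% = $400; $16,250 × 10% = $1,625. Combined base = $350,500 + $2,025 = $352,525.
Net percentage adjustment: +15% +5% −25% = −5%. $352,525 × 0.95 = $334,898.75.
$334,898.75 is at or above the $500 minimum.
Rounded to the nearest dollar: $334,899.

$334,899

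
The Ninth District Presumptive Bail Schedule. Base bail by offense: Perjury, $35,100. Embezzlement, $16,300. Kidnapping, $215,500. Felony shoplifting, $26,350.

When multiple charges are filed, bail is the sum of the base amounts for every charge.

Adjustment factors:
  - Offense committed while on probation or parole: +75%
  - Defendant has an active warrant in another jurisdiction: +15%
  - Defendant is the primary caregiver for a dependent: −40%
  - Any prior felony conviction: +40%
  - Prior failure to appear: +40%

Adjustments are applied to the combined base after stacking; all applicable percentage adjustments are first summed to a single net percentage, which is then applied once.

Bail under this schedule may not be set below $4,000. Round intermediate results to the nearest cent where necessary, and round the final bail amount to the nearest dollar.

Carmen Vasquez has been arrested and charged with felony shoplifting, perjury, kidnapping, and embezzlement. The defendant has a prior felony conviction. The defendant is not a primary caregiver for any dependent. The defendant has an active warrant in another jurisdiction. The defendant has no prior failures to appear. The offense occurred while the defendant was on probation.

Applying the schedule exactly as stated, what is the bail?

$674,475

Base amounts from the schedule: felony shoplifting $26,350; perjury $35,100; kidnapping $215,500; embezzlement $16,300.
Stacking rule: sum of all bases. $26,350 + $35,100 + $215,500 + $16,300 = $293,250.
Net percentage adjustment: +75% +15% +40% = +130%. $293,250 × 2.3 = $674,475.
$674,475 is at or above the $4,000 minimum.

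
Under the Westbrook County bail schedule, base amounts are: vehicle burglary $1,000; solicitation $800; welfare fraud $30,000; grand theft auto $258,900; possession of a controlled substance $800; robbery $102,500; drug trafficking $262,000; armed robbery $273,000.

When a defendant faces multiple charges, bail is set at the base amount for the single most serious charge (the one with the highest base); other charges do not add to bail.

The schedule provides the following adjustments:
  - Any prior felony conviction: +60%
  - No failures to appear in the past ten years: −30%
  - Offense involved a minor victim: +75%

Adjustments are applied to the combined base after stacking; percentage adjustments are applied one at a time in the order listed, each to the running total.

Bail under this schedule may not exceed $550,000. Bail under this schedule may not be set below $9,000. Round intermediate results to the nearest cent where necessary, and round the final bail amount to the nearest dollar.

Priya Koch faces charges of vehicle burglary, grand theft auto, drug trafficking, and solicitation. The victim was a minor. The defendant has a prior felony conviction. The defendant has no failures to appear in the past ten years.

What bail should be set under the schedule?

$513,520

Base amounts from the schedule: vehicle burglary $1,000; grand theft auto $258,900; drug trafficking $262,000; solicitation $800.
Stacking rule: use the highest base only. Highest is drug trafficking at $262,000. Combined base = $262,000.
Any prior felony conviction (+60%): $262,000 × 1.6 = $419,200.
No failures to appear in the past ten years (−30%): $419,200 × 0.7 = $293,440.
Offense involved a minor victim (+75%): $293,440 × 1.75 = $513,520.
$513,520 is within the $550,000 maximum.
$513,520 is at or above the $9,000 minimum.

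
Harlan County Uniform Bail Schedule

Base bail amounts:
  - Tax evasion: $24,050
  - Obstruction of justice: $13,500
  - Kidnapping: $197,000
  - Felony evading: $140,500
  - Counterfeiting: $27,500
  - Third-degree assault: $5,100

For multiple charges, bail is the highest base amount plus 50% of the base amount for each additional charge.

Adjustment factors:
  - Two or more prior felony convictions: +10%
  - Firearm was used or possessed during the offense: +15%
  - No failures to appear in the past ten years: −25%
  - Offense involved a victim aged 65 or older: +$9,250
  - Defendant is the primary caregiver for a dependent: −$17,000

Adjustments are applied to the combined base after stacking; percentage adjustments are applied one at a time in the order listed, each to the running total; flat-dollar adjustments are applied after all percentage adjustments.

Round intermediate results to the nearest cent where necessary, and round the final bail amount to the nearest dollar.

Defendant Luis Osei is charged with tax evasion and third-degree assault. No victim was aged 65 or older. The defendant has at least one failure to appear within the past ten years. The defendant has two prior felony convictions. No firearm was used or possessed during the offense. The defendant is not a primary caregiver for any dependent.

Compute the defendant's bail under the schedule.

Base amounts from the schedule: tax evasion $24,050; third-degree assault $5,100.
Stacking rule: highest base plus 50% of each additional charge. Highest is tax evasion at $24,050. Additional: $5,100 × 50% = $2,550. Combined base = $24,050 + $2,550 = $26,600.
Two or more prior felony convictions (+10%): $26,600 × 1.1 = $29,260.

$29,260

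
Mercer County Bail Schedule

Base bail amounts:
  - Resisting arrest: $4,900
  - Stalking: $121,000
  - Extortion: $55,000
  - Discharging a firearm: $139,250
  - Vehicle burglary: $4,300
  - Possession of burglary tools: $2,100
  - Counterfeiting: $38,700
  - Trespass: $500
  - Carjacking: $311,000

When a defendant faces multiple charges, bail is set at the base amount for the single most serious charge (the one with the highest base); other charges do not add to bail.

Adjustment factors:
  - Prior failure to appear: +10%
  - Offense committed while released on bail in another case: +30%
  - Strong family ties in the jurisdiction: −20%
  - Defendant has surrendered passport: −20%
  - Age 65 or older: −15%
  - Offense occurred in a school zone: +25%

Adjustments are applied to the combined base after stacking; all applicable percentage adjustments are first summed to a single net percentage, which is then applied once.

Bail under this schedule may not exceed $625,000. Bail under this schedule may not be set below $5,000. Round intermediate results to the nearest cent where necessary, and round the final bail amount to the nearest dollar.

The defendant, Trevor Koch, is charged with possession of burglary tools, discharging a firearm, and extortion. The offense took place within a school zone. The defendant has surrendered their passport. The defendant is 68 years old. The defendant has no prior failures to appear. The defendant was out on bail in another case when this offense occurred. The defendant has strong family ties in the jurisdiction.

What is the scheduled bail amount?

$139,250

Base amounts from the schedule: possession of burglary tools $2,100; discharging a firearm $139,250; extortion $55,000.
Stacking rule: use the highest base only. Highest is discharging a firearm at $139,250. Combined base = $139,250.
Net percentage adjustment: +30% −20% −20% −15% +25% = +0%. $139,250 × 1 = $139,250.
$139,250 is within the $625,000 maximum.
$139,250 is at or above the $5,000 minimum.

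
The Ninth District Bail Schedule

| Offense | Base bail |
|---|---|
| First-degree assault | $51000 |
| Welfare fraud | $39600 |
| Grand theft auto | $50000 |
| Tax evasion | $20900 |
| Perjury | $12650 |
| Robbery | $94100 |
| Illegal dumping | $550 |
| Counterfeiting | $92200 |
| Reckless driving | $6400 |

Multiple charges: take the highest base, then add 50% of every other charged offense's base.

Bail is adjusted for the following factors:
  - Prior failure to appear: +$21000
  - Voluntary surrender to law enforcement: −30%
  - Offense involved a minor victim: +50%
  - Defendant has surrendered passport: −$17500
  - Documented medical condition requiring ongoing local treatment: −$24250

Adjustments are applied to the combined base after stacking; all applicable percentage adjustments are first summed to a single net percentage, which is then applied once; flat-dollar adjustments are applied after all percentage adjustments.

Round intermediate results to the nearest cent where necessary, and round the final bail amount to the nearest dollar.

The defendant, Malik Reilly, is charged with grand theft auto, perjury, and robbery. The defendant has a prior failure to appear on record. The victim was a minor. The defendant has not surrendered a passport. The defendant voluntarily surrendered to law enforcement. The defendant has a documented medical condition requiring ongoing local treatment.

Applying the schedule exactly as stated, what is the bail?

Base amounts from the schedule: grand theft auto $50000; perjury $12650; robbery $94100.
Stacking rule: highest base plus 50% of each additional charge. Highest is robbery at $94100. Additional: $50000 × 50% = $25000; $12650 × 50% = $6325. Combined base = $94100 + $31325 = $125425.
Net percentage adjustment: −30% +50% = +20%. $125425 × 1.2 = $150510.
Prior failure to appear (+$21000 flat): $150510 + $21000 = $171510.
Documented medical condition requiring ongoing local treatment (−$24250 flat): $171510 − $24250 = $147260.

$147260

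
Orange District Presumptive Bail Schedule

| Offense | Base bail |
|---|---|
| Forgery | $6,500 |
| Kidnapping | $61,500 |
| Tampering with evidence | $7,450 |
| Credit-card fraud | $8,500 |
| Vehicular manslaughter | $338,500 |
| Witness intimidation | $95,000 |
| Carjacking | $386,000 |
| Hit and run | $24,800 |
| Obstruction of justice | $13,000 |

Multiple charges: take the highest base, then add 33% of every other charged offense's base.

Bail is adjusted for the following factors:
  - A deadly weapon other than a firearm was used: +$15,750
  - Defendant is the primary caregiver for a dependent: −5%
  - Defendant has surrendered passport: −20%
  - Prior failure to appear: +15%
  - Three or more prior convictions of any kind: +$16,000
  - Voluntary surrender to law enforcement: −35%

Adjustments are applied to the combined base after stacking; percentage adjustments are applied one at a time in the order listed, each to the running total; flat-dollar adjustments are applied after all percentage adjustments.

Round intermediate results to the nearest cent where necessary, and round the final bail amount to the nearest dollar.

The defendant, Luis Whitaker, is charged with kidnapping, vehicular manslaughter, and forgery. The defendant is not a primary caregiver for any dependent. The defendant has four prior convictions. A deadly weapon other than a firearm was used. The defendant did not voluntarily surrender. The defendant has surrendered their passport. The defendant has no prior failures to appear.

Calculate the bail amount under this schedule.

Base amounts from the schedule: kidnapping $61,500; vehicular manslaughter $338,500; forgery $6,500.
Stacking rule: highest base plus 33% of each additional charge. Highest is vehicular manslaughter at $338,500. Additional: $61,500 × 33% = $20,295; $6,500 × 33% = $2,145. Combined base = $338,500 + $22,440 = $360,940.
Defendant has surrendered passport (−20%): $360,940 × 0.8 = $288,752.
A deadly weapon other than a firearm was used (+$15,750 flat): $288,752 + $15,750 = $304,502.
Three or more prior convictions of any kind (+$16,000 flat): $304,502 + $16,000 = $320,502.

$320,502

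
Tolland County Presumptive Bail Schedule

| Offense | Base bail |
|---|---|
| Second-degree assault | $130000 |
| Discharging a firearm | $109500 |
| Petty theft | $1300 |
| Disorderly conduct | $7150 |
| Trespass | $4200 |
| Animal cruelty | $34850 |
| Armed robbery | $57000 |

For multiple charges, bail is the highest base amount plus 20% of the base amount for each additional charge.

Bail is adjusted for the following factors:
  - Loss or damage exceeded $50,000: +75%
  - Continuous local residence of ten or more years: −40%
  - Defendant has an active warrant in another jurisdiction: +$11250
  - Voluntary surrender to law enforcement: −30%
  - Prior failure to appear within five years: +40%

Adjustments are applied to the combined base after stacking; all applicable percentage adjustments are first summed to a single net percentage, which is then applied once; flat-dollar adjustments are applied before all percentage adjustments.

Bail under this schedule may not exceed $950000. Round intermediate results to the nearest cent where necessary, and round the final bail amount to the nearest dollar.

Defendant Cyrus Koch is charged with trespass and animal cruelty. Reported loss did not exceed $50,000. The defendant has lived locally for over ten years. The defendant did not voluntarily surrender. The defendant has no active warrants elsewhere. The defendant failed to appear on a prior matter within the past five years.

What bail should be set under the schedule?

Base amounts from the schedule: trespass $4200; animal cruelty $34850.
Stacking rule: highest base plus 20% of each additional charge. Highest is animal cruelty at $34850. Additional: $4200 × 20% = $840. Combined base = $34850 + $840 = $35690.
Net percentage adjustment: −40% +40% = +0%. $35690 × 1 = $35690.
$35690 is within the $950000 maximum.

$35690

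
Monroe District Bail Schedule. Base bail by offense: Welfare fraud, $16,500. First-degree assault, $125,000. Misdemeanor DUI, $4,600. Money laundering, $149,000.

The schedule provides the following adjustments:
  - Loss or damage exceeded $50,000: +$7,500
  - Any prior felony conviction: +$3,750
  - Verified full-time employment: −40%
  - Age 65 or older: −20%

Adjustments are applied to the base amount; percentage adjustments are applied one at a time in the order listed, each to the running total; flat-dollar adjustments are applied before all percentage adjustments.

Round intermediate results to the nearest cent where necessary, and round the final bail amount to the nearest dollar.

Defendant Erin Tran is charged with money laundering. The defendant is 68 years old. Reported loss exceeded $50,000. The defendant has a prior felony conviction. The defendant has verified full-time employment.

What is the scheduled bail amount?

Base amounts from the schedule: money laundering $149,000.
Single charge. Combined base = $149,000.
Loss or damage exceeded $50,000 (+$7,500 flat): $149,000 + $7,500 = $156,500.
Any prior felony conviction (+$3,750 flat): $156,500 + $3,750 = $160,250.
Verified full-time employment (−40%): $160,250 × 0.6 = $96,150.
Age 65 or older (−20%): $96,150 × 0.8 = $76,920.

$76,920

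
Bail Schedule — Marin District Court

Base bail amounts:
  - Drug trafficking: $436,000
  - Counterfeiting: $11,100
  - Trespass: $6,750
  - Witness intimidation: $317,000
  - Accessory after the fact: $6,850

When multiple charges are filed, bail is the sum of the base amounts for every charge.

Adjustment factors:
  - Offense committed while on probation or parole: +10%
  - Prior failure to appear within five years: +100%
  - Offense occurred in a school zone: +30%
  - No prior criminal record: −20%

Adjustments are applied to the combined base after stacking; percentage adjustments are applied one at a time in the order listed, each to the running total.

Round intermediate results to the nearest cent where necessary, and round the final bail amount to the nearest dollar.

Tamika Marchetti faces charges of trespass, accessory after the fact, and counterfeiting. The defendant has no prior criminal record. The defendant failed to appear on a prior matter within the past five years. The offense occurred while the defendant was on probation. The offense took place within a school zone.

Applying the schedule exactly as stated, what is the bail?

Base amounts from the schedule: trespass $6,750; accessory after the fact $6,850; counterfeiting $11,100.
Stacking rule: sum of all bases. $6,750 + $6,850 + $11,100 = $24,700.
Offense committed while on probation or parole (+10%): $24,700 × 1.1 = $27,170.
Prior failure to appear within five years (+100%): $27,170 × 2 = $54,340.
Offense occurred in a school zone (+30%): $54,340 × 1.3 = $70,642.
No prior criminal record (−20%): $70,642 × 0.8 = $56,513.60.
Rounded to the nearest dollar: $56,514.

$56,514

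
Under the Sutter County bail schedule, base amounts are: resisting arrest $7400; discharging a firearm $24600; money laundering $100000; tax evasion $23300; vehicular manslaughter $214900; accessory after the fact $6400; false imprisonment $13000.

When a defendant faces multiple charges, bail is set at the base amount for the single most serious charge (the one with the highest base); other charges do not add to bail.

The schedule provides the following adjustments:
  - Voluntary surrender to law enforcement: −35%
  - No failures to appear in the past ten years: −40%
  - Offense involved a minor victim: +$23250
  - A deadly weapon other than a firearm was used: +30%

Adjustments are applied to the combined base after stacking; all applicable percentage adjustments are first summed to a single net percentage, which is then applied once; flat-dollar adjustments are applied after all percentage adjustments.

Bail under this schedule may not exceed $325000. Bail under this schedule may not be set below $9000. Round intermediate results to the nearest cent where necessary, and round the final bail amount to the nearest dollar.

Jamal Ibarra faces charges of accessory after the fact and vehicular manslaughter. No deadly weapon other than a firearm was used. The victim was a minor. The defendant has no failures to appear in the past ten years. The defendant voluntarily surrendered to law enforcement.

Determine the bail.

$76975

Base amounts from the schedule: accessory after the fact $6400; vehicular manslaughter $214900.
Stacking rule: use the highest base only. Highest is vehicular manslaughter at $214900. Combined base = $214900.
Net percentage adjustment: −35% −40% = −75%. $214900 × 0.25 = $53725.
Offense involved a minor victim (+$23250 flat): $53725 + $23250 = $76975.
$76975 is within the $325000 maximum.
$76975 is at or above the $9000 minimum.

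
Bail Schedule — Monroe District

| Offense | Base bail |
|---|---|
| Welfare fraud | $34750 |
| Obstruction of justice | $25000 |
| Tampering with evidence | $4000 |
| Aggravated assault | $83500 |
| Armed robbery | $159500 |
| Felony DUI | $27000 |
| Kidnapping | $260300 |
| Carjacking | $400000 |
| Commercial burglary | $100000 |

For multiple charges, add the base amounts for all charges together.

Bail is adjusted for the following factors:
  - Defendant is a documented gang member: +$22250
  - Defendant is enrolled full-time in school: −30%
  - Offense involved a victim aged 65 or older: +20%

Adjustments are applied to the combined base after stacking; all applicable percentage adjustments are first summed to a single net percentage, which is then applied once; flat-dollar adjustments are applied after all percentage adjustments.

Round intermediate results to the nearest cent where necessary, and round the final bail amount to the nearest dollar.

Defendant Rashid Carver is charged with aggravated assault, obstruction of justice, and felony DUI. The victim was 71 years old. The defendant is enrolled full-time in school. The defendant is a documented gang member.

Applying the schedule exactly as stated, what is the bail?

Base amounts from the schedule: aggravated assault $83500; obstruction of justice $25000; felony DUI $27000.
Stacking rule: sum of all bases. $83500 + $25000 + $27000 = $135500.
Net percentage adjustment: −30% +20% = −10%. $135500 × 0.9 = $121950.
Defendant is a documented gang member (+$22250 flat): $121950 + $22250 = $144200.

$144200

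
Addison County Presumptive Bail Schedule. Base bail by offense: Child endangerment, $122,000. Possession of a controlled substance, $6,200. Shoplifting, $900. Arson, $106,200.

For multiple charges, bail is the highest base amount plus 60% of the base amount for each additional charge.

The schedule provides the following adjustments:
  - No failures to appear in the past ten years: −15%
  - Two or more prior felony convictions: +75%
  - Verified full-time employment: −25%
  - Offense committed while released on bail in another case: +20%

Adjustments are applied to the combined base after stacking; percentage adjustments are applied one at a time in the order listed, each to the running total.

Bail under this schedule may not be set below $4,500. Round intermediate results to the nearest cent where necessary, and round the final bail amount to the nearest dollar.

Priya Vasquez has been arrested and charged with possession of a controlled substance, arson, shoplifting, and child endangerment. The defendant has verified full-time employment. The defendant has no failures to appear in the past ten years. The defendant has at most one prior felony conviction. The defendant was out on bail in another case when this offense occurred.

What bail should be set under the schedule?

$145,335

Base amounts from the schedule: possession of a controlled substance $6,200; arson $106,200; shoplifting $900; child endangerment $122,000.
Stacking rule: highest base plus 60% of each additional charge. Highest is child endangerment at $122,000. Additional: $6,200 × 60% = $3,720; $106,200 × 60% = $63,720; $900 × 60% = $540. Combined base = $122,000 + $67,980 = $189,980.
No failures to appear in the past ten years (−15%): $189,980 × 0.85 = $161,483.
Verified full-time employment (−25%): $161,483 × 0.75 = $121,112.25.
Offense committed while released on bail in another case (+20%): $121,112.25 × 1.2 = $145,334.70.
$145,334.70 is at or above the $4,500 minimum.
Rounded to the nearest dollar: $145,335.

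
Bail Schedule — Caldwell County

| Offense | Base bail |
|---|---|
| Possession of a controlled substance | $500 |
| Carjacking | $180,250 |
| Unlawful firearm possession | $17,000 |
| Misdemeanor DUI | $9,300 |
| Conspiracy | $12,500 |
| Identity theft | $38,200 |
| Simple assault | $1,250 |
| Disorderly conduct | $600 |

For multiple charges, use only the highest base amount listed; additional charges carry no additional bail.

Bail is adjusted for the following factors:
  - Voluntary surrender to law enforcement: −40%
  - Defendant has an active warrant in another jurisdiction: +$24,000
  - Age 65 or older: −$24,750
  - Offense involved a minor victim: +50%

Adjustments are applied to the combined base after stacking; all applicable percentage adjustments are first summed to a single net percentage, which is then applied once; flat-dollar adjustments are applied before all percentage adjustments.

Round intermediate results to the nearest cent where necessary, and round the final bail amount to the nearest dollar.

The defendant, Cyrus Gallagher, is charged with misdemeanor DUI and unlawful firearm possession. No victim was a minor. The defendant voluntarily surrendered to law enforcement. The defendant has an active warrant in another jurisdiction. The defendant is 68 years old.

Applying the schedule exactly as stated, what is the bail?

$9,750

Base amounts from the schedule: misdemeanor DUI $9,300; unlawful firearm possession $17,000.
Stacking rule: use the highest base only. Highest is unlawful firearm possession at $17,000. Combined base = $17,000.
Defendant has an active warrant in another jurisdiction (+$24,000 flat): $17,000 + $24,000 = $41,000.
Age 65 or older (−$24,750 flat): $41,000 − $24,750 = $16,250.
Voluntary surrender to law enforcement (−40%): $16,250 × 0.6 = $9,750.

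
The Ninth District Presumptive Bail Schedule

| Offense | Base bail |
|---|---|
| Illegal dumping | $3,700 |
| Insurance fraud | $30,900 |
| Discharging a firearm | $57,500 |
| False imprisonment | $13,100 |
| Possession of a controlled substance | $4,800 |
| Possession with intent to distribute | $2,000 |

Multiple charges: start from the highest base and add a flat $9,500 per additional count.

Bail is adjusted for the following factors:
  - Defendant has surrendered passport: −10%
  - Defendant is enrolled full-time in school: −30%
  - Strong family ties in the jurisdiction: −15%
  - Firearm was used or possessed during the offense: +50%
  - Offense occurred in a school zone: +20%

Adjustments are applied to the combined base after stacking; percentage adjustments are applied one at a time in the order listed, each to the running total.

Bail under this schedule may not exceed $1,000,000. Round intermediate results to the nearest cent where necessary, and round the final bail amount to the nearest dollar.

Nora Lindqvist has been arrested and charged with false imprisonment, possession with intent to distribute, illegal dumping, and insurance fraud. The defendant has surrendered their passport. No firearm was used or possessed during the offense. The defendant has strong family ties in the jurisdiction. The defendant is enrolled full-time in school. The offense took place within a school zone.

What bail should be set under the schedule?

$38,170

Base amounts from the schedule: false imprisonment $13,100; possession with intent to distribute $2,000; illegal dumping $3,700; insurance fraud $30,900.
Stacking rule: highest base plus $9,500 per additional charge. Highest is insurance fraud at $30,900; 3 additional charges → +$28,500. Combined base = $59,400.
Defendant has surrendered passport (−10%): $59,400 × 0.9 = $53,460.
Defendant is enrolled full-time in school (−30%): $53,460 × 0.7 = $37,422.
Strong family ties in the jurisdiction (−15%): $37,422 × 0.85 = $31,808.70.
Offense occurred in a school zone (+20%): $31,808.70 × 1.2 = $38,170.44.
$38,170.44 is within the $1,000,000 maximum.
Rounded to the nearest dollar: $38,170.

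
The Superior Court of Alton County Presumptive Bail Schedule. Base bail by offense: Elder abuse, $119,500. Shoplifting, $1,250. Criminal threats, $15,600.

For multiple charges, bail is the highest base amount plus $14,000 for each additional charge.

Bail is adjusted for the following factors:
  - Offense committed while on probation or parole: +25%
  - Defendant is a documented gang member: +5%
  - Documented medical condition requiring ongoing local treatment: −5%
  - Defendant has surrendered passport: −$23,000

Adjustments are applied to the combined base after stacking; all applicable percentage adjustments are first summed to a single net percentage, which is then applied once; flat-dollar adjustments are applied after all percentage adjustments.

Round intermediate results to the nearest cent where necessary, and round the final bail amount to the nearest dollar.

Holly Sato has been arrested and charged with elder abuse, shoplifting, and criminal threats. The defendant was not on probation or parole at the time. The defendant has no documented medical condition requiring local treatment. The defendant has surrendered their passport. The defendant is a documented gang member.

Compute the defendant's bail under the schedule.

$131,875

Base amounts from the schedule: elder abuse $119,500; shoplifting $1,250; criminal threats $15,600.
Stacking rule: highest base plus $14,000 per additional charge. Highest is elder abuse at $119,500; 2 additional charges → +$28,000. Combined base = $147,500.
Defendant is a documented gang member (+5%): $147,500 × 1.05 = $154,875.
Defendant has surrendered passport (−$23,000 flat): $154,875 − $23,000 = $131,875.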